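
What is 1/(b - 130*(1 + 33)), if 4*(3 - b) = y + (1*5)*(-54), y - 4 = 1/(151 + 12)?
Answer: -652/2836527 ≈ -0.00022986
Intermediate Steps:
y = 653/163 (y = 4 + 1/(151 + 12) = 4 + 1/163 = 653/163 ≈ 4.0061)
b = 45313/652 (b = 3 - (653/163 + (1*5)*(-54))/4 = 3 - (653/163 + 5*(-54))/4 = 3 - (653/163 - 270)/4 = 3 - ¼*(-43357/163) = 3 + 43357/652 = 45313/652 ≈ 69.498)
1/(b - 130*(1 + 33)) = 1/(45313/652 - 130*(1 + 33)) = 1/(45313/652 - 130*34) = 1/(45313/652 - 4420) = 1/(-2836527/652) = -652/2836527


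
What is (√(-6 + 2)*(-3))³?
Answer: 216*I ≈ 216.0*I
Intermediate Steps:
(√(-6 + 2)*(-3))³ = (√(-4)*(-3))³ = ((2*I)*(-3))³ = (-6*I)³ = 216*I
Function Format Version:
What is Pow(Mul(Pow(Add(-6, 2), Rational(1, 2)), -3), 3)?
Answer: Mul(216, I) ≈ Mul(216.00, I)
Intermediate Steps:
Pow(Mul(Pow(Add(-6, 2), Rational(1, 2)), -3), 3) = Pow(Mul(Pow(-4, Rational(1, 2)), -3), 3) = Pow(Mul(Mul(2, I), -3), 3) = Pow(Mul(-6, I), 3) = Mul(216, I)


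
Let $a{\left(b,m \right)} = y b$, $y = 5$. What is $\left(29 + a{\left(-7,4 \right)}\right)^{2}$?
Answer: $36$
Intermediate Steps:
$a{\left(b,m \right)} = 5 b$
$\left(29 + a{\left(-7,4 \right)}\right)^{2} = \left(29 + 5 \left(-7\right)\right)^{2} = \left(29 - 35\right)^{2} = \left(-6\right)^{2} = 36$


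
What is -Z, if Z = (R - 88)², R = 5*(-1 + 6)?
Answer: -3969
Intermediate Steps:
R = 25 (R = 5*5 = 25)
Z = 3969 (Z = (25 - 88)² = (-63)² = 3969)
-Z = -1*3969 = -3969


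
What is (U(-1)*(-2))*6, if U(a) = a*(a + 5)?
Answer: 48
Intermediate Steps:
U(a) = a*(5 + a)
(U(-1)*(-2))*6 = (-(5 - 1)*(-2))*6 = (-1*4*(-2))*6 = -4*(-2)*6 = 8*6 = 48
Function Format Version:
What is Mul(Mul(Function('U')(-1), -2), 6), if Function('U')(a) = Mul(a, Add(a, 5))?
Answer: 48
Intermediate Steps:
Function('U')(a) = Mul(a, Add(5, a))
Mul(Mul(Function('U')(-1), -2), 6) = Mul(Mul(Mul(-1, Add(5, -1)), -2), 6) = Mul(Mul(Mul(-1, 4), -2), 6) = Mul(Mul(-4, -2), 6) = Mul(8, 6) = 48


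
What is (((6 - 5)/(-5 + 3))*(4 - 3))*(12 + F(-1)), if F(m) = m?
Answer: -11/2 ≈ -5.5000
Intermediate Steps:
(((6 - 5)/(-5 + 3))*(4 - 3))*(12 + F(-1)) = (((6 - 5)/(-5 + 3))*(4 - 3))*(12 - 1) = ((1/(-2))*1)*11 = ((1*(-½))*1)*11 = -½*1*11 = -½*11 = -11/2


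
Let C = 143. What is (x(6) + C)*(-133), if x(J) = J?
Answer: -19817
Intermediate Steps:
(x(6) + C)*(-133) = (6 + 143)*(-133) = 149*(-133) = -19817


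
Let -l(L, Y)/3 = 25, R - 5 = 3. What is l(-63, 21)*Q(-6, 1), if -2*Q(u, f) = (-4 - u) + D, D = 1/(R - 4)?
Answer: 675/8 ≈ 84.375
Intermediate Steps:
R = 8 (R = 5 + 3 = 8)
l(L, Y) = -75 (l(L, Y) = -3*25 = -75)
D = ¼ (D = 1/(8 - 4) = 1/4 = ¼ ≈ 0.25000)
Q(u, f) = 15/8 + u/2 (Q(u, f) = -((-4 - u) + ¼)/2 = -(-15/4 - u)/2 = 15/8 + u/2)
l(-63, 21)*Q(-6, 1) = -75*(15/8 + (½)*(-6)) = -75*(15/8 - 3) = -75*(-9/8) = 675/8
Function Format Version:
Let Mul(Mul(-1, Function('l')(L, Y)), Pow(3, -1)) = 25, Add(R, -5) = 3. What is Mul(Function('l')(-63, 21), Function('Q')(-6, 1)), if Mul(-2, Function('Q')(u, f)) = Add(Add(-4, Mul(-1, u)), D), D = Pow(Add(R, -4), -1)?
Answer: Rational(675, 8) ≈ 84.375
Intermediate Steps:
R = 8 (R = Add(5, 3) = 8)
Function('l')(L, Y) = -75 (Function('l')(L, Y) = Mul(-3, 25) = -75)
D = Rational(1, 4) (D = Pow(Add(8, -4), -1) = Pow(4, -1) = Rational(1, 4) ≈ 0.25000)
Function('Q')(u, f) = Add(Rational(15, 8), Mul(Rational(1, 2), u)) (Function('Q')(u, f) = Mul(Rational(-1, 2), Add(Add(-4, Mul(-1, u)), Rational(1, 4))) = Mul(Rational(-1, 2), Add(Rational(-15, 4), Mul(-1, u))) = Add(Rational(15, 8), Mul(Rational(1, 2), u)))
Mul(Function('l')(-63, 21), Function('Q')(-6, 1)) = Mul(-75, Add(Rational(15, 8), Mul(Rational(1, 2), -6))) = Mul(-75, Add(Rational(15, 8), -3)) = Mul(-75, Rational(-9, 8)) = Rational(675, 8)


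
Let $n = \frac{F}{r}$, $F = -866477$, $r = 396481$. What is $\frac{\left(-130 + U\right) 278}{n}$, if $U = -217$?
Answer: $\frac{38246936146}{866477} \approx 44141.0$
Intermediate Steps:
$n = - \frac{866477}{396481} \approx -2.1854$
$\frac{\left(-130 + U\right) 278}{n} = \frac{\left(-130 - 217\right) 278}{- \frac{866477}{396481}} = \left(-347\right) 278 \left(- \frac{396481}{866477}\right) = \left(-96466\right) \left(- \frac{396481}{866477}\right) = \frac{38246936146}{866477}$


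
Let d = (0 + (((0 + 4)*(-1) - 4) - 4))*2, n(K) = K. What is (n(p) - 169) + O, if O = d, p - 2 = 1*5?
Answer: -186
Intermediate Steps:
p = 7 (p = 2 + 1*5 = 2 + 5 = 7)
d = -24 (d = (0 + ((4*(-1) - 4) - 4))*2 = (0 + ((-4 - 4) - 4))*2 = (0 + (-8 - 4))*2 = (0 - 12)*2 = -12*2 = -24)
O = -24
(n(p) - 169) + O = (7 - 169) - 24 = -162 - 24 = -186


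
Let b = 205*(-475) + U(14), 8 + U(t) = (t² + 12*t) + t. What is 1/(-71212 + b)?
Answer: -1/168217 ≈ -5.9447e-6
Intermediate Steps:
U(t) = -8 + t² + 13*t (U(t) = -8 + ((t² + 12*t) + t) = -8 + (t² + 13*t) = -8 + t² + 13*t)
b = -97005 (b = 205*(-475) + (-8 + 14² + 13*14) = -97375 + (-8 + 196 + 182) = -97375 + 370 = -97005)
1/(-71212 + b) = 1/(-71212 - 97005) = 1/(-168217) = -1/168217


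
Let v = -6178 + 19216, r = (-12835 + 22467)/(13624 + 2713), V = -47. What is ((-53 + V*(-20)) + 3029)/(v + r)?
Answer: 31987846/106505719 ≈ 0.30034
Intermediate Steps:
r = 9632/16337 ≈ 0.58958
v = 13038
((-53 + V*(-20)) + 3029)/(v + r) = ((-53 - 47*(-20)) + 3029)/(13038 + 9632/16337) = ((-53 + 940) + 3029)/(213011438/16337) = (887 + 3029)*(16337/213011438) = 3916*(16337/213011438) = 31987846/106505719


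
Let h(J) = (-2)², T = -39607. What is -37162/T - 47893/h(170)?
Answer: -1896749403/158428 ≈ -11972.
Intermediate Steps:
h(J) = 4
-37162/T - 47893/h(170) = -37162/(-39607) - 47893/4 = -37162*(-1/39607) - 47893*¼ = 37162/39607 - 47893/4 = -1896749403/158428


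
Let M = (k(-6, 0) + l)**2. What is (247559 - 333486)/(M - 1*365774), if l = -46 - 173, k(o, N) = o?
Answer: 85927/315149 ≈ 0.27266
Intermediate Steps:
l = -219
M = 50625 (M = (-6 - 219)**2 = (-225)**2 = 50625)
(247559 - 333486)/(M - 1*365774) = (247559 - 333486)/(50625 - 1*365774) = -85927/(50625 - 365774) = -85927/(-315149) = -85927*(-1/315149) = 85927/315149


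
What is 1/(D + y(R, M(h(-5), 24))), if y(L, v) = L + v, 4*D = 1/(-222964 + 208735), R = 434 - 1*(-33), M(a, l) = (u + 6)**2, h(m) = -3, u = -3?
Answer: 56916/27092015 ≈ 0.0021008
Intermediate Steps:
M(a, l) = 9 (M(a, l) = (-3 + 6)**2 = 3**2 = 9)
R = 467 (R = 434 + 33 = 467)
D = -1/56916 (D = 1/(4*(-222964 + 208735)) = (1/4)/(-14229) = (1/4)*(-1/14229) = -1/56916 ≈ -1.7570e-5)
1/(D + y(R, M(h(-5), 24))) = 1/(-1/56916 + (467 + 9)) = 1/(-1/56916 + 476) = 1/(27092015/56916) = 56916/27092015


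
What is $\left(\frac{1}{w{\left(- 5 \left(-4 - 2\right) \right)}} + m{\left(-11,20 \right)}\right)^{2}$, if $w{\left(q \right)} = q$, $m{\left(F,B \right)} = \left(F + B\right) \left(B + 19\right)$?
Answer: $\frac{110901961}{900} \approx 1.2322 \cdot 10^{5}$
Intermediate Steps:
$m{\left(F,B \right)} = \left(19 + B\right) \left(B + F\right)$ ($m{\left(F,B \right)} = \left(B + F\right) \left(19 + B\right) = \left(19 + B\right) \left(B + F\right)$)
$\left(\frac{1}{w{\left(- 5 \left(-4 - 2\right) \right)}} + m{\left(-11,20 \right)}\right)^{2} = \left(\frac{1}{\left(-5\right) \left(-4 - 2\right)} + \left(20^{2} + 19 \cdot 20 + 19 \left(-11\right) + 20 \left(-11\right)\right)\right)^{2} = \left(\frac{1}{\left(-5\right) \left(-6\right)} + \left(400 + 380 - 209 - 220\right)\right)^{2} = \left(\frac{1}{30} + 351\right)^{2} = \left(\frac{10531}{30}\right)^{2} = \frac{110901961}{900}$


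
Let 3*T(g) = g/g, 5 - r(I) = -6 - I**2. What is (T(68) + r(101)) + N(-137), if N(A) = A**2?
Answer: 86944/3 ≈ 28981.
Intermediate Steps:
r(I) = 11 + I**2 (r(I) = 5 - (-6 - I**2) = 5 + (6 + I**2) = 11 + I**2)
T(g) = 1/3 (T(g) = (g/g)/3 = (1/3)*1 = 1/3)
(T(68) + r(101)) + N(-137) = (1/3 + (11 + 101**2)) + (-137)**2 = (1/3 + (11 + 10201)) + 18769 = (1/3 + 10212) + 18769 = 30637/3 + 18769 = 86944/3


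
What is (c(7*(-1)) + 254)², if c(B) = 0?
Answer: 64516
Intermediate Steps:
(c(7*(-1)) + 254)² = (0 + 254)² = 254² = 64516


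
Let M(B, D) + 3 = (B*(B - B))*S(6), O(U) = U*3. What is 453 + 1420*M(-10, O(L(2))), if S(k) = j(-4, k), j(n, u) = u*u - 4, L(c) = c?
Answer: -3807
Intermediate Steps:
O(U) = 3*U
j(n, u) = -4 + u² (j(n, u) = u² - 4 = -4 + u²)
S(k) = -4 + k²
M(B, D) = -3 (M(B, D) = -3 + (B*(B - B))*(-4 + 6²) = -3 + (B*0)*(-4 + 36) = -3 + 0*32 = -3 + 0 = -3)
453 + 1420*M(-10, O(L(2))) = 453 + 1420*(-3) = 453 - 4260 = -3807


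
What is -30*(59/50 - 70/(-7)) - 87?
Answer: -2112/5 ≈ -422.40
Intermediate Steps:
-30*(59/50 - 70/(-7)) - 87 = -30*(59*(1/50) - 70*(-⅐)) - 87 = -30*(59/50 + 10) - 87 = -30*559/50 - 87 = -1677/5 - 87 = -2112/5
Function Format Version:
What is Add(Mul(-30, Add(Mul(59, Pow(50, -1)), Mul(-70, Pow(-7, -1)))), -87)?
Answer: Rational(-2112, 5) ≈ -422.40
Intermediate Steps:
Add(Mul(-30, Add(Mul(59, Pow(50, -1)), Mul(-70, Pow(-7, -1)))), -87) = Add(Mul(-30, Add(Mul(59, Rational(1, 50)), Mul(-70, Rational(-1, 7)))), -87) = Add(Mul(-30, Add(Rational(59, 50), 10)), -87) = Add(Mul(-30, Rational(559, 50)), -87) = Add(Rational(-1677, 5), -87) = Rational(-2112, 5)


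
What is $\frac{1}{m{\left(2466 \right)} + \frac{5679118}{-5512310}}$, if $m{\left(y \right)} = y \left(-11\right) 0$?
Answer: $- \frac{2756155}{2839559} \approx -0.97063$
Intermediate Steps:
$m{\left(y \right)} = 0$ ($m{\left(y \right)} = - 11 y 0 = 0$)
$\frac{1}{m{\left(2466 \right)} + \frac{5679118}{-5512310}} = \frac{1}{0 + \frac{5679118}{-5512310}} = \frac{1}{0 + 5679118 \left(- \frac{1}{5512310}\right)} = \frac{1}{0 - \frac{2839559}{2756155}} = \frac{1}{- \frac{2839559}{2756155}} = - \frac{2756155}{2839559}$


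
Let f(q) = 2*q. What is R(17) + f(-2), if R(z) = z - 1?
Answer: 12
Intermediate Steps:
R(z) = -1 + z
R(17) + f(-2) = (-1 + 17) + 2*(-2) = 16 - 4 = 12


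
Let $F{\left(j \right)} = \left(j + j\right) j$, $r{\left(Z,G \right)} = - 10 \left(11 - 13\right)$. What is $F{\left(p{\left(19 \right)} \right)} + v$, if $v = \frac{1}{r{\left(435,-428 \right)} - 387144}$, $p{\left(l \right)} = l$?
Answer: $\frac{279503527}{387124} \approx 722.0$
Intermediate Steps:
$r{\left(Z,G \right)} = 20$ ($r{\left(Z,G \right)} = \left(-10\right) \left(-2\right) = 20$)
$F{\left(j \right)} = 2 j^{2}$ ($F{\left(j \right)} = 2 j j = 2 j^{2}$)
$v = - \frac{1}{387124}$ ($v = \frac{1}{20 - 387144} = \frac{1}{-387124} = - \frac{1}{387124} \approx -2.5832 \cdot 10^{-6}$)
$F{\left(p{\left(19 \right)} \right)} + v = 2 \cdot 19^{2} - \frac{1}{387124} = 2 \cdot 361 - \frac{1}{387124} = 722 - \frac{1}{387124} = \frac{279503527}{387124}$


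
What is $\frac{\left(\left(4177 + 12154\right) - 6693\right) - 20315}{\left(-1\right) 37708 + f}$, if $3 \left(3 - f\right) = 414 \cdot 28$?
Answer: $\frac{10677}{41569} \approx 0.25685$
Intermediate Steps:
$f = -3861$ ($f = 3 - \frac{414 \cdot 28}{3} = 3 - 3864 = -3861$)
$\frac{\left(\left(4177 + 12154\right) - 6693\right) - 20315}{\left(-1\right) 37708 + f} = \frac{\left(\left(4177 + 12154\right) - 6693\right) - 20315}{\left(-1\right) 37708 - 3861} = \frac{\left(16331 - 6693\right) - 20315}{-37708 - 3861} = \frac{9638 - 20315}{-41569} = \left(-10677\right) \left(- \frac{1}{41569}\right) = \frac{10677}{41569}$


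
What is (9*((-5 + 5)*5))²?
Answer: 0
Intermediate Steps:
(9*((-5 + 5)*5))² = (9*(0*5))² = (9*0)² = 0² = 0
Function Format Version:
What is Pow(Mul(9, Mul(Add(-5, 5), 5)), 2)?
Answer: 0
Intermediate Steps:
Pow(Mul(9, Mul(Add(-5, 5), 5)), 2) = Pow(Mul(9, Mul(0, 5)), 2) = Pow(Mul(9, 0), 2) = Pow(0, 2) = 0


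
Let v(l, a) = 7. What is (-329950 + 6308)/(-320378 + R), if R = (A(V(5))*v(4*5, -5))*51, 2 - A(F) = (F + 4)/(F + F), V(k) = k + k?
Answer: 3236420/3199139 ≈ 1.0117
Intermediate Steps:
V(k) = 2*k
A(F) = 2 - (4 + F)/(2*F) (A(F) = 2 - (F + 4)/(F + F) = 2 - (4 + F)/(2*F))
R = 4641/10 (R = ((3/2 - 2/(2*5))*7)*51 = ((3/2 - 2/10)*7)*51 = ((3/2 - 2*⅒)*7)*51 = ((3/2 - ⅕)*7)*51 = ((13/10)*7)*51 = (91/10)*51 = 4641/10 ≈ 464.10)
(-329950 + 6308)/(-320378 + R) = (-329950 + 6308)/(-320378 + 4641/10) = -323642/(-3199139/10) = -323642*(-10/3199139) = 3236420/3199139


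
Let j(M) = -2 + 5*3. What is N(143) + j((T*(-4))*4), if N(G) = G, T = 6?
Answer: 156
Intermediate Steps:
j(M) = 13 (j(M) = -2 + 15 = 13)
N(143) + j((T*(-4))*4) = 143 + 13 = 156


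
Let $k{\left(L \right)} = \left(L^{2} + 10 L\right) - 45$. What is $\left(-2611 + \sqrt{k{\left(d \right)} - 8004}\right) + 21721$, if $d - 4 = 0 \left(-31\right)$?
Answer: $19110 + i \sqrt{7993} \approx 19110.0 + 89.404 i$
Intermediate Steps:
$d = 4$ ($d = 4 + 0 \left(-31\right) = 4 + 0 = 4$)
$k{\left(L \right)} = -45 + L^{2} + 10 L$
$\left(-2611 + \sqrt{k{\left(d \right)} - 8004}\right) + 21721 = \left(-2611 + \sqrt{\left(-45 + 4^{2} + 10 \cdot 4\right) - 8004}\right) + 21721 = \left(-2611 + \sqrt{\left(-45 + 16 + 40\right) - 8004}\right) + 21721 = \left(-2611 + \sqrt{11 - 8004}\right) + 21721 = \left(-2611 + \sqrt{-7993}\right) + 21721 = \left(-2611 + i \sqrt{7993}\right) + 21721 = 19110 + i \sqrt{7993}$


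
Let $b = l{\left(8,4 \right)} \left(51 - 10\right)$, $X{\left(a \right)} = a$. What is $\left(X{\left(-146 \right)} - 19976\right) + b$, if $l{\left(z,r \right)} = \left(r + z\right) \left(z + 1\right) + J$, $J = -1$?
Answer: $-15735$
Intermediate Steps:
$l{\left(z,r \right)} = -1 + \left(1 + z\right) \left(r + z\right)$ ($l{\left(z,r \right)} = \left(r + z\right) \left(z + 1\right) - 1 = \left(r + z\right) \left(1 + z\right) - 1 = \left(1 + z\right) \left(r + z\right) - 1 = -1 + \left(1 + z\right) \left(r + z\right)$)
$b = 4387$ ($b = \left(-1 + 4 + 8 + 8^{2} + 4 \cdot 8\right) \left(51 - 10\right) = \left(-1 + 4 + 8 + 64 + 32\right) 41 = 107 \cdot 41 = 4387$)
$\left(X{\left(-146 \right)} - 19976\right) + b = \left(-146 - 19976\right) + 4387 = -20122 + 4387 = -15735$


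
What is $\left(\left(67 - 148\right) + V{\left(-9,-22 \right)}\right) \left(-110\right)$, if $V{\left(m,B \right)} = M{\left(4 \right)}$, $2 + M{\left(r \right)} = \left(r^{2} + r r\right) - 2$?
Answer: $5830$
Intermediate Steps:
$M{\left(r \right)} = -4 + 2 r^{2}$ ($M{\left(r \right)} = -2 - \left(2 - r^{2} - r r\right) = -2 + \left(\left(r^{2} + r^{2}\right) - 2\right) = -2 + \left(2 r^{2} - 2\right) = -2 + \left(-2 + 2 r^{2}\right) = -4 + 2 r^{2}$)
$V{\left(m,B \right)} = 28$ ($V{\left(m,B \right)} = -4 + 2 \cdot 4^{2} = -4 + 2 \cdot 16 = -4 + 32 = 28$)
$\left(\left(67 - 148\right) + V{\left(-9,-22 \right)}\right) \left(-110\right) = \left(\left(67 - 148\right) + 28\right) \left(-110\right) = \left(-81 + 28\right) \left(-110\right) = \left(-53\right) \left(-110\right) = 5830$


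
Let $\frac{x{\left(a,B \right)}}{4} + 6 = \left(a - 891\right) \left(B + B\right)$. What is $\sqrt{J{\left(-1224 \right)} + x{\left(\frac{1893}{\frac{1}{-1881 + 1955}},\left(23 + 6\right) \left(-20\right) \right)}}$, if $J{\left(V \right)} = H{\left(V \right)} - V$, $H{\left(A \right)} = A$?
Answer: $42 i \sqrt{366126} \approx 25414.0 i$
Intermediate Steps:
$J{\left(V \right)} = 0$ ($J{\left(V \right)} = V - V = 0$)
$x{\left(a,B \right)} = -24 + 8 B \left(-891 + a\right)$ ($x{\left(a,B \right)} = -24 + 4 \left(a - 891\right) \left(B + B\right) = -24 + 4 \left(-891 + a\right) 2 B = -24 + 4 \cdot 2 B \left(-891 + a\right) = -24 + 8 B \left(-891 + a\right)$)
$\sqrt{J{\left(-1224 \right)} + x{\left(\frac{1893}{\frac{1}{-1881 + 1955}},\left(23 + 6\right) \left(-20\right) \right)}} = \sqrt{0 - \left(24 - 8 \left(23 + 6\right) \left(-20\right) \frac{1893}{\frac{1}{-1881 + 1955}} + 7128 \left(23 + 6\right) \left(-20\right)\right)} = \sqrt{0 - \left(24 - 8 \cdot 29 \left(-20\right) \frac{1893}{\frac{1}{74}} + 7128 \cdot 29 \left(-20\right)\right)} = \sqrt{0 - \left(-4134216 + 4640 \cdot 1893 \frac{1}{\frac{1}{74}}\right)} = \sqrt{0 + \left(-24 + 4134240 + 8 \left(-580\right) 1893 \cdot 74\right)} = \sqrt{0 + \left(-24 + 4134240 + 8 \left(-580\right) 140082\right)} = \sqrt{0 - 645846264} = \sqrt{-645846264} = 42 i \sqrt{366126}$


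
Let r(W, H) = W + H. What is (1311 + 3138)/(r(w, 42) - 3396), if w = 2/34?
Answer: -75633/57017 ≈ -1.3265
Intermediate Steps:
w = 1/17 (w = 2*(1/34) = 1/17 ≈ 0.058824)
r(W, H) = H + W
(1311 + 3138)/(r(w, 42) - 3396) = (1311 + 3138)/((42 + 1/17) - 3396) = 4449/(715/17 - 3396) = 4449/(-57017/17) = 4449*(-17/57017) = -75633/57017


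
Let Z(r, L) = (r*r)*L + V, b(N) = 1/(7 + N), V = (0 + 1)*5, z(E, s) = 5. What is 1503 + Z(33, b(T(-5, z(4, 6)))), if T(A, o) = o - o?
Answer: 11645/7 ≈ 1663.6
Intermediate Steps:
V = 5 (V = 1*5 = 5)
T(A, o) = 0
Z(r, L) = 5 + L*r² (Z(r, L) = (r*r)*L + 5 = r²*L + 5 = L*r² + 5 = 5 + L*r²)
1503 + Z(33, b(T(-5, z(4, 6)))) = 1503 + (5 + 33²/(7 + 0)) = 1503 + (5 + 1089/7) = 1503 + 1124/7 = 11645/7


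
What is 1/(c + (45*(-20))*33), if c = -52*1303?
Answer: -1/97456 ≈ -1.0261e-5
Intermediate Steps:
c = -67756
1/(c + (45*(-20))*33) = 1/(-67756 + (45*(-20))*33) = 1/(-67756 - 900*33) = 1/(-67756 - 29700) = 1/(-97456) = -1/97456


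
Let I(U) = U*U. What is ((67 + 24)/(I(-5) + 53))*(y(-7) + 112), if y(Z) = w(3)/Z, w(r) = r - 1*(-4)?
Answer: 259/2 ≈ 129.50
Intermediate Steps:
I(U) = U**2
w(r) = 4 + r (w(r) = r + 4 = 4 + r)
y(Z) = 7/Z (y(Z) = (4 + 3)/Z = 7/Z)
((67 + 24)/(I(-5) + 53))*(y(-7) + 112) = ((67 + 24)/((-5)**2 + 53))*(7/(-7) + 112) = (91/(25 + 53))*(7*(-1/7) + 112) = (91/78)*(-1 + 112) = (91*(1/78))*111 = (7/6)*111 = 259/2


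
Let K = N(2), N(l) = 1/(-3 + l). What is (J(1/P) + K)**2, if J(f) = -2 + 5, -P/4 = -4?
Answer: 4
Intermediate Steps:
P = 16 (P = -4*(-4) = 16)
J(f) = 3
K = -1 (K = 1/(-3 + 2) = 1/(-1) = -1)
(J(1/P) + K)**2 = (3 - 1)**2 = 2**2 = 4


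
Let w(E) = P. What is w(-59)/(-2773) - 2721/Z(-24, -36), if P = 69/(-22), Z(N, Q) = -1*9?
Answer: 55332649/183018 ≈ 302.33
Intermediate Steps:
Z(N, Q) = -9
P = -69/22 (P = 69*(-1/22) = -69/22 ≈ -3.1364)
w(E) = -69/22
w(-59)/(-2773) - 2721/Z(-24, -36) = -69/22/(-2773) - 2721/(-9) = -69/22*(-1/2773) - 2721*(-⅑) = 69/61006 + 907/3 = 55332649/183018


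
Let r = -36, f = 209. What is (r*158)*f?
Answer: -1188792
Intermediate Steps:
(r*158)*f = -36*158*209 = -5688*209 = -1188792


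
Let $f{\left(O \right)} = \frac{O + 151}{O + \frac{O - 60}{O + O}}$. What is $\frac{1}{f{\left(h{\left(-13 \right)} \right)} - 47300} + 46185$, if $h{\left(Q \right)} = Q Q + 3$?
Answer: $\frac{851940933375}{18446269} \approx 46185.0$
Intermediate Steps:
$h{\left(Q \right)} = 3 + Q^{2}$ ($h{\left(Q \right)} = Q^{2} + 3 = 3 + Q^{2}$)
$f{\left(O \right)} = \frac{151 + O}{O + \frac{-60 + O}{2 O}}$
$\frac{1}{f{\left(h{\left(-13 \right)} \right)} - 47300} + 46185 = \frac{1}{\frac{2 \left(3 + \left(-13\right)^{2}\right) \left(151 + \left(3 + \left(-13\right)^{2}\right)\right)}{-60 + \left(3 + \left(-13\right)^{2}\right) + 2 \left(3 + \left(-13\right)^{2}\right)^{2}} - 47300} + 46185 = \frac{1}{\frac{2 \left(3 + 169\right) \left(151 + \left(3 + 169\right)\right)}{-60 + \left(3 + 169\right) + 2 \left(3 + 169\right)^{2}} - 47300} + 46185 = \frac{1}{2 \cdot 172 \frac{1}{-60 + 172 + 2 \cdot 172^{2}} \left(151 + 172\right) - 47300} + 46185 = \frac{1}{2 \cdot 172 \frac{1}{-60 + 172 + 2 \cdot 29584} \cdot 323 - 47300} + 46185 = \frac{1}{2 \cdot 172 \frac{1}{-60 + 172 + 59168} \cdot 323 - 47300} + 46185 = \frac{1}{2 \cdot 172 \cdot \frac{1}{59280} \cdot 323 - 47300} + 46185 = \frac{1}{\frac{731}{390} - 47300} + 46185 = \frac{1}{- \frac{18446269}{390}} + 46185 = - \frac{390}{18446269} + 46185 = \frac{851940933375}{18446269}$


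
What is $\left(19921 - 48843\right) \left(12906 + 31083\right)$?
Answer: $-1272249858$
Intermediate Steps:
$\left(19921 - 48843\right) \left(12906 + 31083\right) = \left(-28922\right) 43989 = -1272249858$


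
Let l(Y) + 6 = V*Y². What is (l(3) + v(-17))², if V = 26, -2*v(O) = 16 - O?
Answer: 178929/4 ≈ 44732.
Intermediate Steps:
v(O) = -8 + O/2 (v(O) = -(16 - O)/2 = -8 + O/2)
l(Y) = -6 + 26*Y²
(l(3) + v(-17))² = ((-6 + 26*3²) + (-8 + (½)*(-17)))² = ((-6 + 26*9) + (-8 - 17/2))² = ((-6 + 234) - 33/2)² = (228 - 33/2)² = (423/2)² = 178929/4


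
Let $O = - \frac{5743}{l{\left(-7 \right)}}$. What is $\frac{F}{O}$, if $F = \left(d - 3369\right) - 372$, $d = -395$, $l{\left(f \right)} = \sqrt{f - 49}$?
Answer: $\frac{8272 i \sqrt{14}}{5743} \approx 5.3893 i$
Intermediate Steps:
$l{\left(f \right)} = \sqrt{-49 + f}$
$O = \frac{5743 i \sqrt{14}}{28}$ ($O = - \frac{5743}{\sqrt{-49 - 7}} = - \frac{5743}{\sqrt{-56}} = - \frac{5743}{2 i \sqrt{14}} = - 5743 \left(- \frac{i \sqrt{14}}{28}\right) = \frac{5743 i \sqrt{14}}{28} \approx 767.44 i$)
$F = -4136$ ($F = \left(-395 - 3369\right) - 372 = -3764 - 372 = -4136$)
$\frac{F}{O} = - \frac{4136}{\frac{5743}{28} i \sqrt{14}} = - 4136 \left(- \frac{2 i \sqrt{14}}{5743}\right) = \frac{8272 i \sqrt{14}}{5743}$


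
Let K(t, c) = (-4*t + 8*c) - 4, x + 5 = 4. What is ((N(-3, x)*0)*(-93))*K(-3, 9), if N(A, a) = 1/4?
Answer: 0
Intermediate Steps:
x = -1 (x = -5 + 4 = -1)
K(t, c) = -4 - 4*t + 8*c
N(A, a) = 1/4
((N(-3, x)*0)*(-93))*K(-3, 9) = (((1/4)*0)*(-93))*(-4 - 4*(-3) + 8*9) = (0*(-93))*(-4 + 12 + 72) = 0*80 = 0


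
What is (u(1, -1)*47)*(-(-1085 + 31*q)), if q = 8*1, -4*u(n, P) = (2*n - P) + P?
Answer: -39339/2 ≈ -19670.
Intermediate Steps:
u(n, P) = -n/2 (u(n, P) = -((2*n - P) + P)/4 = -((-P + 2*n) + P)/4 = -n/2)
q = 8
(u(1, -1)*47)*(-(-1085 + 31*q)) = (-1/2*1*47)*(-31/(1/(-35 + 8))) = (-1/2*47)*(-31/(1/(-27))) = -(-1457)/(2*(-1/27)) = -(-1457)*(-27)/2 = -47/2*837 = -39339/2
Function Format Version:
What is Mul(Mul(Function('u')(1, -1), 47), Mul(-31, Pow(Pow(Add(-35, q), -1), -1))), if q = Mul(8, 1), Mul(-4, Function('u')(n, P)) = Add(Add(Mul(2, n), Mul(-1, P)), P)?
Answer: Rational(-39339, 2) ≈ -19670.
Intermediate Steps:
Function('u')(n, P) = Mul(Rational(-1, 2), n) (Function('u')(n, P) = Mul(Rational(-1, 4), Add(Add(Mul(2, n), Mul(-1, P)), P)) = Mul(Rational(-1, 4), Add(Add(Mul(-1, P), Mul(2, n)), P)) = Mul(Rational(-1, 4), Mul(2, n)) = Mul(Rational(-1, 2), n))
q = 8
Mul(Mul(Function('u')(1, -1), 47), Mul(-31, Pow(Pow(Add(-35, q), -1), -1))) = Mul(Mul(Mul(Rational(-1, 2), 1), 47), Mul(-31, Pow(Pow(Add(-35, 8), -1), -1))) = Mul(Mul(Rational(-1, 2), 47), Mul(-31, Pow(Pow(-27, -1), -1))) = Mul(Rational(-47, 2), Mul(-31, Pow(Rational(-1, 27), -1))) = Mul(Rational(-47, 2), Mul(-31, -27)) = Mul(Rational(-47, 2), 837) = Rational(-39339, 2)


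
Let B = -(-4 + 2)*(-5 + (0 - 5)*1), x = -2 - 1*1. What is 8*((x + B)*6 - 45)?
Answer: -1464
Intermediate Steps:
x = -3 (x = -2 - 1 = -3)
B = -20 (B = -(-2)*(-5 - 5*1) = -(-2)*(-5 - 5) = -(-2)*(-10) = -1*20 = -20)
8*((x + B)*6 - 45) = 8*((-3 - 20)*6 - 45) = 8*(-23*6 - 45) = 8*(-138 - 45) = 8*(-183) = -1464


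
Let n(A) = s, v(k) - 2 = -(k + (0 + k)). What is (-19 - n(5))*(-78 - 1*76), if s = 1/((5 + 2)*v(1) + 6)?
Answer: 8855/3 ≈ 2951.7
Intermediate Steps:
v(k) = 2 - 2*k (v(k) = 2 - (k + (0 + k)) = 2 - (k + k) = 2 - 2*k)
s = ⅙ (s = 1/((5 + 2)*(2 - 2*1) + 6) = 1/(7*(2 - 2) + 6) = 1/(7*0 + 6) = 1/(0 + 6) = 1/6 = ⅙ ≈ 0.16667)
n(A) = ⅙
(-19 - n(5))*(-78 - 1*76) = (-19 - 1*⅙)*(-78 - 1*76) = (-19 - ⅙)*(-78 - 76) = -115/6*(-154) = 8855/3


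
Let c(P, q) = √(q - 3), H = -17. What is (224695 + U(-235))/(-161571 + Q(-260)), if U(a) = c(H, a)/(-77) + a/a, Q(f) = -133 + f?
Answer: -56174/40491 + I*√238/12471228 ≈ -1.3873 + 1.237e-6*I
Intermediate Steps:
c(P, q) = √(-3 + q)
U(a) = 1 - √(-3 + a)/77 (U(a) = √(-3 + a)/(-77) + a/a = √(-3 + a)*(-1/77) + 1 = -√(-3 + a)/77 + 1 = 1 - √(-3 + a)/77)
(224695 + U(-235))/(-161571 + Q(-260)) = (224695 + (1 - √(-3 - 235)/77))/(-161571 + (-133 - 260)) = (224695 + (1 - I*√238/77))/(-161571 - 393) = (224695 + (1 - I*√238/77))/(-161964) = (224695 + (1 - I*√238/77))*(-1/161964) = (224696 - I*√238/77)*(-1/161964) = -56174/40491 + I*√238/12471228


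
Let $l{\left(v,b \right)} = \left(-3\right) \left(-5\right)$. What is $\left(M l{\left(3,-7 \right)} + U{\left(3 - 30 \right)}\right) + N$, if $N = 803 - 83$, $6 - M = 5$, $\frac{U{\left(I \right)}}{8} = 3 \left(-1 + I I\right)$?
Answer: $18207$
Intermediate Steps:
$l{\left(v,b \right)} = 15$
$U{\left(I \right)} = -24 + 24 I^{2}$ ($U{\left(I \right)} = 8 \cdot 3 \left(-1 + I I\right) = 8 \cdot 3 \left(-1 + I^{2}\right) = 8 \left(-3 + 3 I^{2}\right) = -24 + 24 I^{2}$)
$M = 1$ ($M = 6 - 5 = 1$)
$N = 720$
$\left(M l{\left(3,-7 \right)} + U{\left(3 - 30 \right)}\right) + N = \left(1 \cdot 15 - \left(24 - 24 \left(3 - 30\right)^{2}\right)\right) + 720 = \left(15 - \left(24 - 24 \left(3 - 30\right)^{2}\right)\right) + 720 = \left(15 - \left(24 - 24 \left(-27\right)^{2}\right)\right) + 720 = \left(15 + \left(-24 + 24 \cdot 729\right)\right) + 720 = \left(15 + \left(-24 + 17496\right)\right) + 720 = \left(15 + 17472\right) + 720 = 17487 + 720 = 18207$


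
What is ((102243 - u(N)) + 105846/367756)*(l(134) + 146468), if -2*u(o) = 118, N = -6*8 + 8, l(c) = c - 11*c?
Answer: 1365011568692556/91939 ≈ 1.4847e+10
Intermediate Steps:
l(c) = -10*c
N = -40 (N = -48 + 8 = -40)
u(o) = -59 (u(o) = -½*118 = -59)
((102243 - u(N)) + 105846/367756)*(l(134) + 146468) = ((102243 - 1*(-59)) + 105846/367756)*(-10*134 + 146468) = ((102243 + 59) + 105846*(1/367756))*(-1340 + 146468) = (102302 + 52923/183878)*145128 = (18811140079/183878)*145128 = 1365011568692556/91939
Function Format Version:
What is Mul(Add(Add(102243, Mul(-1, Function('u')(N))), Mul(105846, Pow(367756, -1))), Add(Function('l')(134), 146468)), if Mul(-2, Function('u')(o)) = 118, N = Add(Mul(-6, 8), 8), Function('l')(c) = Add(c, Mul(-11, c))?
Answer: Rational(1365011568692556, 91939) ≈ 1.4847e+10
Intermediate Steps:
Function('l')(c) = Mul(-10, c)
N = -40 (N = Add(-48, 8) = -40)
Function('u')(o) = -59 (Function('u')(o) = Mul(Rational(-1, 2), 118) = -59)
Mul(Add(Add(102243, Mul(-1, Function('u')(N))), Mul(105846, Pow(367756, -1))), Add(Function('l')(134), 146468)) = Mul(Add(Add(102243, Mul(-1, -59)), Mul(105846, Pow(367756, -1))), Add(Mul(-10, 134), 146468)) = Mul(Add(Add(102243, 59), Mul(105846, Rational(1, 367756))), Add(-1340, 146468)) = Mul(Add(102302, Rational(52923, 183878)), 145128) = Mul(Rational(18811140079, 183878), 145128) = Rational(1365011568692556, 91939)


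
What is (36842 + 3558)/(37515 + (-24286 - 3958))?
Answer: 40400/9271 ≈ 4.3577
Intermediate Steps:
(36842 + 3558)/(37515 + (-24286 - 3958)) = 40400/(37515 - 28244) = 40400/9271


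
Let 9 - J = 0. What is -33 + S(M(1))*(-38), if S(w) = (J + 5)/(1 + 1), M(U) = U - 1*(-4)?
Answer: -299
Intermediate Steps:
M(U) = 4 + U (M(U) = U + 4 = 4 + U)
J = 9 (J = 9 - 1*0 = 9 + 0 = 9)
S(w) = 7 (S(w) = (9 + 5)/(1 + 1) = 14/2 = 14*(½) = 7)
-33 + S(M(1))*(-38) = -33 + 7*(-38) = -33 - 266 = -299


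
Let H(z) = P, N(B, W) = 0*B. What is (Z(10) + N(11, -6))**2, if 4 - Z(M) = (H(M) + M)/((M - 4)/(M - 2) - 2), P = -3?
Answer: 2304/25 ≈ 92.160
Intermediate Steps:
N(B, W) = 0
H(z) = -3
Z(M) = 4 - (-3 + M)/(-2 + (-4 + M)/(-2 + M)) (Z(M) = 4 - (-3 + M)/((M - 4)/(M - 2) - 2) = 4 - (-3 + M)/((-4 + M)/(-2 + M) - 2) = 4 - (-3 + M)/(-2 + (-4 + M)/(-2 + M)))
(Z(10) + N(11, -6))**2 = ((-1 + 10 + 6/10) + 0)**2 = ((-1 + 10 + 6*(1/10)) + 0)**2 = ((-1 + 10 + 3/5) + 0)**2 = (48/5 + 0)**2 = (48/5)**2 = 2304/25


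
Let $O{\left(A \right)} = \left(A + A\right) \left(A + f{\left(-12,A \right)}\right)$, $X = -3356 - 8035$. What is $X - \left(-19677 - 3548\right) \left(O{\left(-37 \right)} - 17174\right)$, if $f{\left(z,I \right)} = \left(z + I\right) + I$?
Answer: $-187483591$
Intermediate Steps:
$f{\left(z,I \right)} = z + 2 I$ ($f{\left(z,I \right)} = \left(I + z\right) + I = z + 2 I$)
$X = -11391$
$O{\left(A \right)} = 2 A \left(-12 + 3 A\right)$ ($O{\left(A \right)} = \left(A + A\right) \left(A + \left(-12 + 2 A\right)\right) = 2 A \left(-12 + 3 A\right)$)
$X - \left(-19677 - 3548\right) \left(O{\left(-37 \right)} - 17174\right) = -11391 - \left(-19677 - 3548\right) \left(6 \left(-37\right) \left(-4 - 37\right) - 17174\right) = -11391 - - 23225 \left(6 \left(-37\right) \left(-41\right) - 17174\right) = -11391 - - 23225 \left(9102 - 17174\right) = -11391 - \left(-23225\right) \left(-8072\right) = -11391 - 187472200 = -187483591$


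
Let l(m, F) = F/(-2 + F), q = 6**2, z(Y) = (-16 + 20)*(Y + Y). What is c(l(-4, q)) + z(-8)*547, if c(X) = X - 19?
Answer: -595441/17 ≈ -35026.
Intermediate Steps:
z(Y) = 8*Y (z(Y) = 4*(2*Y) = 8*Y)
q = 36
l(m, F) = F/(-2 + F)
c(X) = -19 + X
c(l(-4, q)) + z(-8)*547 = (-19 + 36/(-2 + 36)) + (8*(-8))*547 = (-19 + 36/34) - 64*547 = (-19 + 36*(1/34)) - 35008 = (-19 + 18/17) - 35008 = -305/17 - 35008 = -595441/17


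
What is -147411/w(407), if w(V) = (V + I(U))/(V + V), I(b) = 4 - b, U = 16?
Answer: -119992554/395 ≈ -3.0378e+5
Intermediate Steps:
w(V) = (-12 + V)/(2*V) (w(V) = (V + (4 - 1*16))/(V + V) = (V + (4 - 16))/((2*V)) = (V - 12)*(1/(2*V)) = (-12 + V)*(1/(2*V)) = (-12 + V)/(2*V))
-147411/w(407) = -147411*814/(-12 + 407) = -147411/((½)*(1/407)*395) = -147411/395/814 = -147411*814/395 = -119992554/395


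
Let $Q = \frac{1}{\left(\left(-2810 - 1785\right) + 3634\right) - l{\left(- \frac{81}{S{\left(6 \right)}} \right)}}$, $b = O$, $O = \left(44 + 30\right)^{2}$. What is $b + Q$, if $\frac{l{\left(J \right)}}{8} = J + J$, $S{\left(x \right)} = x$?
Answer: $\frac{4079619}{745} \approx 5476.0$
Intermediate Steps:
$l{\left(J \right)} = 16 J$ ($l{\left(J \right)} = 8 \left(J + J\right) = 8 \cdot 2 J = 16 J$)
$O = 5476$ ($O = 74^{2} = 5476$)
$b = 5476$
$Q = - \frac{1}{745}$ ($Q = \frac{1}{\left(\left(-2810 - 1785\right) + 3634\right) - 16 \left(- \frac{81}{6}\right)} = \frac{1}{\left(-4595 + 3634\right) - 16 \left(\left(-81\right) \frac{1}{6}\right)} = \frac{1}{-961 - 16 \left(- \frac{27}{2}\right)} = \frac{1}{-961 - -216} = \frac{1}{-961 + 216} = \frac{1}{-745} = - \frac{1}{745} \approx -0.0013423$)
$b + Q = 5476 - \frac{1}{745} = \frac{4079619}{745}$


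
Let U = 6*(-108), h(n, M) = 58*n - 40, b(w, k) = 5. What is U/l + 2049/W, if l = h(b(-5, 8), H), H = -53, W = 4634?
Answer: -1245291/579250 ≈ -2.1498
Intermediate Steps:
h(n, M) = -40 + 58*n
l = 250 (l = -40 + 58*5 = -40 + 290 = 250)
U = -648
U/l + 2049/W = -648/250 + 2049/4634 = -648*1/250 + 2049*(1/4634) = -324/125 + 2049/4634 = -1245291/579250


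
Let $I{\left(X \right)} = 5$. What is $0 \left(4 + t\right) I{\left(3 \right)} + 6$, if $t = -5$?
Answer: $6$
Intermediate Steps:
$0 \left(4 + t\right) I{\left(3 \right)} + 6 = 0 \left(4 - 5\right) 5 + 6 = 0 \left(\left(-1\right) 5\right) + 6 = 0 \left(-5\right) + 6 = 0 + 6 = 6$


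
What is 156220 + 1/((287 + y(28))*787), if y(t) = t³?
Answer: 2734176968461/17502093 ≈ 1.5622e+5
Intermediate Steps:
156220 + 1/((287 + y(28))*787) = 156220 + 1/((287 + 28³)*787) = 156220 + 1/((287 + 21952)*787) = 156220 + 1/(22239*787) = 156220 + 1/17502093 = 2734176968461/17502093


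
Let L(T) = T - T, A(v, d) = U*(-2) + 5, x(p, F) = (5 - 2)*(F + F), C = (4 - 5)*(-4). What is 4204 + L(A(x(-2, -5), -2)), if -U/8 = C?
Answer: 4204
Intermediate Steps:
C = 4 (C = -1*(-4) = 4)
x(p, F) = 6*F (x(p, F) = 3*(2*F) = 6*F)
U = -32 (U = -8*4 = -32)
A(v, d) = 69 (A(v, d) = -32*(-2) + 5 = 64 + 5 = 69)
L(T) = 0
4204 + L(A(x(-2, -5), -2)) = 4204 + 0 = 4204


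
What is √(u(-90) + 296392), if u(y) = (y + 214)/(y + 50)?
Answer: 3*√3293210/10 ≈ 544.42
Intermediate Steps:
u(y) = (214 + y)/(50 + y)
√(u(-90) + 296392) = √((214 - 90)/(50 - 90) + 296392) = √(124/(-40) + 296392) = √(-1/40*124 + 296392) = √(-31/10 + 296392) = √(2963889/10) = 3*√3293210/10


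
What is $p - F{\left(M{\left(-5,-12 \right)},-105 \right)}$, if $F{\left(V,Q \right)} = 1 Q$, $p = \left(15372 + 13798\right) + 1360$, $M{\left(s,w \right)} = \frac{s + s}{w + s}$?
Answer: $30635$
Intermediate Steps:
$M{\left(s,w \right)} = \frac{2 s}{s + w}$
$p = 30530$ ($p = 29170 + 1360 = 30530$)
$F{\left(V,Q \right)} = Q$
$p - F{\left(M{\left(-5,-12 \right)},-105 \right)} = 30530 - -105 = 30530 + 105 = 30635$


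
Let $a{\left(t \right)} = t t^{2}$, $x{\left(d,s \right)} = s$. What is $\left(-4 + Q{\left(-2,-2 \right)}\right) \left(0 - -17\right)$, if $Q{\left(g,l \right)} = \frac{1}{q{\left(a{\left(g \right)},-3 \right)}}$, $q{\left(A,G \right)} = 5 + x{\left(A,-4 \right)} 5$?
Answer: $- \frac{1037}{15} \approx -69.133$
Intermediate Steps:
$a{\left(t \right)} = t^{3}$
$q{\left(A,G \right)} = -15$ ($q{\left(A,G \right)} = 5 - 20 = -15$)
$Q{\left(g,l \right)} = - \frac{1}{15}$ ($Q{\left(g,l \right)} = \frac{1}{-15} = - \frac{1}{15}$)
$\left(-4 + Q{\left(-2,-2 \right)}\right) \left(0 - -17\right) = \left(-4 - \frac{1}{15}\right) \left(0 - -17\right) = - \frac{61 \left(0 + 17\right)}{15} = \left(- \frac{61}{15}\right) 17 = - \frac{1037}{15}$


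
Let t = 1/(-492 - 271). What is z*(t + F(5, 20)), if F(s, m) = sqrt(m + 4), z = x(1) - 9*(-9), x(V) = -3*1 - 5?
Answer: -73/763 + 146*sqrt(6) ≈ 357.53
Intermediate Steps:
x(V) = -8 (x(V) = -3 - 5 = -8)
z = 73 (z = -8 - 9*(-9) = -8 + 81 = 73)
F(s, m) = sqrt(4 + m)
t = -1/763 (t = 1/(-763) = -1/763 ≈ -0.0013106)
z*(t + F(5, 20)) = 73*(-1/763 + sqrt(4 + 20)) = 73*(-1/763 + sqrt(24)) = 73*(-1/763 + 2*sqrt(6)) = -73/763 + 146*sqrt(6)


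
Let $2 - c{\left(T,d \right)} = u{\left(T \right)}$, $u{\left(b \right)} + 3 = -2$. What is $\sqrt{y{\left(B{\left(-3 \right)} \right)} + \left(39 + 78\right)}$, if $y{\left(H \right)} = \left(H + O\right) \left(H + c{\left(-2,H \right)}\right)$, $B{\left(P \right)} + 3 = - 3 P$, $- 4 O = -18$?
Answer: $\frac{13 \sqrt{6}}{2} \approx 15.922$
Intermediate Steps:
$u{\left(b \right)} = -5$ ($u{\left(b \right)} = -3 - 2 = -5$)
$c{\left(T,d \right)} = 7$ ($c{\left(T,d \right)} = 2 - -5 = 2 + 5 = 7$)
$O = \frac{9}{2}$ ($O = \left(- \frac{1}{4}\right) \left(-18\right) = \frac{9}{2} \approx 4.5$)
$B{\left(P \right)} = -3 - 3 P$
$y{\left(H \right)} = \left(7 + H\right) \left(\frac{9}{2} + H\right)$ ($y{\left(H \right)} = \left(H + \frac{9}{2}\right) \left(H + 7\right) = \left(\frac{9}{2} + H\right) \left(7 + H\right) = \left(7 + H\right) \left(\frac{9}{2} + H\right)$)
$\sqrt{y{\left(B{\left(-3 \right)} \right)} + \left(39 + 78\right)} = \sqrt{\left(\frac{63}{2} + \left(-3 - -9\right)^{2} + \frac{23 \left(-3 - -9\right)}{2}\right) + \left(39 + 78\right)} = \sqrt{\left(\frac{63}{2} + \left(-3 + 9\right)^{2} + \frac{23 \left(-3 + 9\right)}{2}\right) + 117} = \sqrt{\left(\frac{63}{2} + 6^{2} + \frac{23}{2} \cdot 6\right) + 117} = \sqrt{\left(\frac{63}{2} + 36 + 69\right) + 117} = \sqrt{\frac{273}{2} + 117} = \sqrt{\frac{507}{2}} = \frac{13 \sqrt{6}}{2}$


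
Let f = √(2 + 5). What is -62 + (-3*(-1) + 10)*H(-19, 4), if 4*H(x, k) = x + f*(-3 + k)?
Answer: -495/4 + 13*√7/4 ≈ -115.15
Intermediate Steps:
f = √7 ≈ 2.6458
H(x, k) = x/4 + √7*(-3 + k)/4 (H(x, k) = (x + √7*(-3 + k))/4 = x/4 + √7*(-3 + k)/4)
-62 + (-3*(-1) + 10)*H(-19, 4) = -62 + (-3*(-1) + 10)*(-3*√7/4 + (¼)*(-19) + (¼)*4*√7) = -62 + (3 + 10)*(-3*√7/4 - 19/4 + √7) = -62 + 13*(-19/4 + √7/4) = -62 + (-247/4 + 13*√7/4) = -495/4 + 13*√7/4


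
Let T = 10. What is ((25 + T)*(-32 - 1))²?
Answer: 1334025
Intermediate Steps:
((25 + T)*(-32 - 1))² = ((25 + 10)*(-32 - 1))² = (35*(-33))² = (-1155)² = 1334025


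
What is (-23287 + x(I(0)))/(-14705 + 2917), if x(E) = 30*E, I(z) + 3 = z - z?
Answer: 23377/11788 ≈ 1.9831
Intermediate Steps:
I(z) = -3 (I(z) = -3 + (z - z) = -3 + 0 = -3)
(-23287 + x(I(0)))/(-14705 + 2917) = (-23287 + 30*(-3))/(-14705 + 2917) = (-23287 - 90)/(-11788) = -23377*(-1/11788) = 23377/11788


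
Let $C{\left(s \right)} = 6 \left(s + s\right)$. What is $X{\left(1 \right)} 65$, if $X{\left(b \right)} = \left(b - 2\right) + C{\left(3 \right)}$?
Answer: $2275$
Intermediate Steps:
$C{\left(s \right)} = 12 s$ ($C{\left(s \right)} = 6 \cdot 2 s = 12 s$)
$X{\left(b \right)} = 34 + b$ ($X{\left(b \right)} = \left(b - 2\right) + 12 \cdot 3 = \left(-2 + b\right) + 36 = 34 + b$)
$X{\left(1 \right)} 65 = \left(34 + 1\right) 65 = 35 \cdot 65 = 2275$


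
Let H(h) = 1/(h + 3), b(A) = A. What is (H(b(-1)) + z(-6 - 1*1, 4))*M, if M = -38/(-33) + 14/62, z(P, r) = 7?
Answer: 7045/682 ≈ 10.330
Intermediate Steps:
H(h) = 1/(3 + h)
M = 1409/1023 (M = -38*(-1/33) + 14*(1/62) = 38/33 + 7/31 = 1409/1023 ≈ 1.3773)
(H(b(-1)) + z(-6 - 1*1, 4))*M = (1/(3 - 1) + 7)*(1409/1023) = (1/2 + 7)*(1409/1023) = (15/2)*(1409/1023) = 7045/682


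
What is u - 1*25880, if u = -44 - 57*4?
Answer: -26152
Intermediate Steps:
u = -272 (u = -44 - 228 = -272)
u - 1*25880 = -272 - 1*25880 = -272 - 25880 = -26152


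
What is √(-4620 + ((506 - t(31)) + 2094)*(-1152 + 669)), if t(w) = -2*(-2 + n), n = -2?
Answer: 14*I*√6411 ≈ 1121.0*I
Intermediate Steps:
t(w) = 8 (t(w) = -2*(-2 - 2) = -2*(-4) = 8)
√(-4620 + ((506 - t(31)) + 2094)*(-1152 + 669)) = √(-4620 + ((506 - 1*8) + 2094)*(-1152 + 669)) = √(-4620 + ((506 - 8) + 2094)*(-483)) = √(-4620 + (498 + 2094)*(-483)) = √(-4620 + 2592*(-483)) = √(-4620 - 1251936) = √(-1256556) = 14*I*√6411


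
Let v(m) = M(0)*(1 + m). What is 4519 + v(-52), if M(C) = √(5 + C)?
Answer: 4519 - 51*√5 ≈ 4405.0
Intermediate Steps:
v(m) = √5*(1 + m) (v(m) = √(5 + 0)*(1 + m) = √5*(1 + m))
4519 + v(-52) = 4519 + √5*(1 - 52) = 4519 + √5*(-51) = 4519 - 51*√5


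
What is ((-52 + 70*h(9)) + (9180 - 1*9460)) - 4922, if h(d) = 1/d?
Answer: -47216/9 ≈ -5246.2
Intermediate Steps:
h(d) = 1/d
((-52 + 70*h(9)) + (9180 - 1*9460)) - 4922 = ((-52 + 70/9) + (9180 - 1*9460)) - 4922 = ((-52 + 70*(1/9)) + (9180 - 9460)) - 4922 = ((-52 + 70/9) - 280) - 4922 = (-398/9 - 280) - 4922 = -2918/9 - 4922 = -47216/9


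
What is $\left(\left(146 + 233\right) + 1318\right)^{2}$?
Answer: $2879809$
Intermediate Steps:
$\left(\left(146 + 233\right) + 1318\right)^{2} = \left(379 + 1318\right)^{2} = 1697^{2} = 2879809$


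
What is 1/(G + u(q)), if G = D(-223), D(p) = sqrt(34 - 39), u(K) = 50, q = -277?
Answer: 10/501 - I*sqrt(5)/2505 ≈ 0.01996 - 0.00089264*I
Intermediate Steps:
D(p) = I*sqrt(5) (D(p) = sqrt(-5) = I*sqrt(5))
G = I*sqrt(5) ≈ 2.2361*I
1/(G + u(q)) = 1/(I*sqrt(5) + 50) = 1/(50 + I*sqrt(5))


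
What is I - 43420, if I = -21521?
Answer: -64941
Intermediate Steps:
I - 43420 = -21521 - 43420 = -64941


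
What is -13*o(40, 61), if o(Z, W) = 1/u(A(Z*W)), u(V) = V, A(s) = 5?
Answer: -13/5 ≈ -2.6000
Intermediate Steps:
o(Z, W) = ⅕ (o(Z, W) = 1/5 = ⅕)
-13*o(40, 61) = -13*⅕ = -13/5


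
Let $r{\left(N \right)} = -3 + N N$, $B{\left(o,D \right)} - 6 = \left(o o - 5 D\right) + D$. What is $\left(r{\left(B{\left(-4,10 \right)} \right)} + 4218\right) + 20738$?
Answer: $25277$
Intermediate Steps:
$B{\left(o,D \right)} = 6 + o^{2} - 4 D$ ($B{\left(o,D \right)} = 6 - \left(4 D - o o\right) = 6 - \left(- o^{2} + 4 D\right) = 6 + o^{2} - 4 D$)
$r{\left(N \right)} = -3 + N^{2}$
$\left(r{\left(B{\left(-4,10 \right)} \right)} + 4218\right) + 20738 = \left(\left(-3 + \left(6 + \left(-4\right)^{2} - 40\right)^{2}\right) + 4218\right) + 20738 = \left(\left(-3 + \left(6 + 16 - 40\right)^{2}\right) + 4218\right) + 20738 = \left(\left(-3 + \left(-18\right)^{2}\right) + 4218\right) + 20738 = \left(\left(-3 + 324\right) + 4218\right) + 20738 = \left(321 + 4218\right) + 20738 = 4539 + 20738 = 25277$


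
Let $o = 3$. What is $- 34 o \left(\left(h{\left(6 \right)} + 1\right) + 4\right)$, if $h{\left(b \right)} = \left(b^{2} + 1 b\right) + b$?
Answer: $-5406$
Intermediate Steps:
$h{\left(b \right)} = b^{2} + 2 b$ ($h{\left(b \right)} = \left(b^{2} + b\right) + b = \left(b + b^{2}\right) + b = b^{2} + 2 b$)
$- 34 o \left(\left(h{\left(6 \right)} + 1\right) + 4\right) = \left(-34\right) 3 \left(\left(6 \left(2 + 6\right) + 1\right) + 4\right) = - 102 \left(\left(6 \cdot 8 + 1\right) + 4\right) = - 102 \left(\left(48 + 1\right) + 4\right) = - 102 \left(49 + 4\right) = \left(-102\right) 53 = -5406$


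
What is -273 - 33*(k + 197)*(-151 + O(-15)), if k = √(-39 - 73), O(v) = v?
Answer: 1078893 + 21912*I*√7 ≈ 1.0789e+6 + 57974.0*I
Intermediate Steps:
k = 4*I*√7 (k = √(-112) = 4*I*√7 ≈ 10.583*I)
-273 - 33*(k + 197)*(-151 + O(-15)) = -273 - 33*(4*I*√7 + 197)*(-151 - 15) = -273 - 33*(197 + 4*I*√7)*(-166) = -273 - 33*(-32702 - 664*I*√7) = -273 + (1079166 + 21912*I*√7) = 1078893 + 21912*I*√7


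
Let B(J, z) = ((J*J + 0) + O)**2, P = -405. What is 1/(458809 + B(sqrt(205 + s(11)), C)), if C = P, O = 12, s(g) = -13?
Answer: 1/500425 ≈ 1.9983e-6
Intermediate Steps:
C = -405
B(J, z) = (12 + J**2)**2 (B(J, z) = ((J*J + 0) + 12)**2 = ((J**2 + 0) + 12)**2 = (J**2 + 12)**2 = (12 + J**2)**2)
1/(458809 + B(sqrt(205 + s(11)), C)) = 1/(458809 + (12 + (sqrt(205 - 13))**2)**2) = 1/(458809 + (12 + (sqrt(192))**2)**2) = 1/(458809 + (12 + (8*sqrt(3))**2)**2) = 1/(458809 + (12 + 192)**2) = 1/(458809 + 204**2) = 1/(458809 + 41616) = 1/500425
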